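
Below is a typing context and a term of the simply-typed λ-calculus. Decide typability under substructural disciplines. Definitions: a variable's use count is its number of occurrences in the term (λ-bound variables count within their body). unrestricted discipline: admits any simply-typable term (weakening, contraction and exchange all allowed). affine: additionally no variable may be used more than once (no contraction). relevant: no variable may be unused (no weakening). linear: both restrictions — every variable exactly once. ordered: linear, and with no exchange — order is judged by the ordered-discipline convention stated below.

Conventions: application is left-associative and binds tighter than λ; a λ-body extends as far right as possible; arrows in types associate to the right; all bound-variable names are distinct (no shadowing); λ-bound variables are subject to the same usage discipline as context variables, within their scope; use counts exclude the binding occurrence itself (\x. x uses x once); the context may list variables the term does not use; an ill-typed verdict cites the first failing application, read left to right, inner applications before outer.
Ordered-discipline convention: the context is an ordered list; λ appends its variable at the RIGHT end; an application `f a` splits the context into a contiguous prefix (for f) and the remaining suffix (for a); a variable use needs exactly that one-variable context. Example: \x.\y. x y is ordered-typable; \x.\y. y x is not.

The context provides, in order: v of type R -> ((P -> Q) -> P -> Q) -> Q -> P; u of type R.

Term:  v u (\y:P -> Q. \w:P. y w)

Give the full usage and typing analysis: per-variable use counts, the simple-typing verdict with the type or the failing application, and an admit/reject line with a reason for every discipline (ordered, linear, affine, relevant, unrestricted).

use counts: v: 1×; u: 1×; y (λ-bound): 1×; w (λ-bound): 1×
uses in reading order: v, u, y, w
typing: well-typed — term : Q -> P
ordered ✓ (one use each (v, u, y, w); ordered split holds)
linear ✓ (each of v, u, y, w used exactly once)
affine ✓ (v, u, y, w: no repeats, contraction unneeded)
relevant ✓ (v, u, y, w: all used, weakening unneeded)
unrestricted ✓ (type-checks (Q -> P) and nothing is barred)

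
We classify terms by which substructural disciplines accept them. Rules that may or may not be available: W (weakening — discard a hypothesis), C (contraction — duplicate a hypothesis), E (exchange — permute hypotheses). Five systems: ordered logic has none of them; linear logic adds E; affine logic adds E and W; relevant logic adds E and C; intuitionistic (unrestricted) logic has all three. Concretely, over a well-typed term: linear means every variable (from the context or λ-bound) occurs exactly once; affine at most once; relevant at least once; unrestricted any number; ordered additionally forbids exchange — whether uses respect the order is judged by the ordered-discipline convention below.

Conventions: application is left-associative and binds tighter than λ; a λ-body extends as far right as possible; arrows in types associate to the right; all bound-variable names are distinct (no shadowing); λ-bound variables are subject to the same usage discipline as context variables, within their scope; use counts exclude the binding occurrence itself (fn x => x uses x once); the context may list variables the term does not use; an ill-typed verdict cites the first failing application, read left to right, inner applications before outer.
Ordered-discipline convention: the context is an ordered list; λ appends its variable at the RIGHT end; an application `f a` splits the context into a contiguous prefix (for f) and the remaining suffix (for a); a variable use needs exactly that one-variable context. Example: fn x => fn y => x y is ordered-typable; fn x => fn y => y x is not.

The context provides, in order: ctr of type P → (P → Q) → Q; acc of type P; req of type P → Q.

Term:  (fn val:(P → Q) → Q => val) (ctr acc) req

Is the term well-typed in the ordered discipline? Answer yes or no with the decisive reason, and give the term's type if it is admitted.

yes — ctr, acc, req, val once each; derivable with no W/C/E; term : Q
counts: ctr=1; acc=1; req=1; val (λ-bound)=1
uses in reading order: val, ctr, acc, req
typing: the term checks, with type Q
per-discipline verdicts: ordered ✓, linear ✓, affine ✓, relevant ✓, unrestricted ✓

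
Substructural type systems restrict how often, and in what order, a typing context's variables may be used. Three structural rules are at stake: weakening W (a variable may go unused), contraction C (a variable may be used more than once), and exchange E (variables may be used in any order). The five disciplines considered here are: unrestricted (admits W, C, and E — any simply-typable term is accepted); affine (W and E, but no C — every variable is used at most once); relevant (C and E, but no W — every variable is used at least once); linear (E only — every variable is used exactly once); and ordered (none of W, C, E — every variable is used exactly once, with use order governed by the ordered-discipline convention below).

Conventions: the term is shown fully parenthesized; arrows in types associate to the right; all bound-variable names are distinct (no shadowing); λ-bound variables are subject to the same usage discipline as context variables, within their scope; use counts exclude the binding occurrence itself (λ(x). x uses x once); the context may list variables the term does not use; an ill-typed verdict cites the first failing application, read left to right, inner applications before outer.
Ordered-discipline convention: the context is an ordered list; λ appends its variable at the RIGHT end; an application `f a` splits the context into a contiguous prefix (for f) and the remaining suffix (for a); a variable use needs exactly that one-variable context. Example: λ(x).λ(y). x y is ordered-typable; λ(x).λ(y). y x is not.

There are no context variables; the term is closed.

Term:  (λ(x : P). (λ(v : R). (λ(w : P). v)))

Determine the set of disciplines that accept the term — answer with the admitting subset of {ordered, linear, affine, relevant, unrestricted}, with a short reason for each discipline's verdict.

admitted in: affine, unrestricted
variable uses: x [bound] ×0; v [bound] ×1; w [bound] ×0
left-to-right use order: v
typing: well-typed — term : P -> R -> P -> R
ordered: ✗, x, w left unused
linear: ✗, x, w left unused
affine: ✓, none of x, v, w used more than once
relevant: ✗, x, w left unused
unrestricted: ✓, typability at P -> R -> P -> R is all that's needed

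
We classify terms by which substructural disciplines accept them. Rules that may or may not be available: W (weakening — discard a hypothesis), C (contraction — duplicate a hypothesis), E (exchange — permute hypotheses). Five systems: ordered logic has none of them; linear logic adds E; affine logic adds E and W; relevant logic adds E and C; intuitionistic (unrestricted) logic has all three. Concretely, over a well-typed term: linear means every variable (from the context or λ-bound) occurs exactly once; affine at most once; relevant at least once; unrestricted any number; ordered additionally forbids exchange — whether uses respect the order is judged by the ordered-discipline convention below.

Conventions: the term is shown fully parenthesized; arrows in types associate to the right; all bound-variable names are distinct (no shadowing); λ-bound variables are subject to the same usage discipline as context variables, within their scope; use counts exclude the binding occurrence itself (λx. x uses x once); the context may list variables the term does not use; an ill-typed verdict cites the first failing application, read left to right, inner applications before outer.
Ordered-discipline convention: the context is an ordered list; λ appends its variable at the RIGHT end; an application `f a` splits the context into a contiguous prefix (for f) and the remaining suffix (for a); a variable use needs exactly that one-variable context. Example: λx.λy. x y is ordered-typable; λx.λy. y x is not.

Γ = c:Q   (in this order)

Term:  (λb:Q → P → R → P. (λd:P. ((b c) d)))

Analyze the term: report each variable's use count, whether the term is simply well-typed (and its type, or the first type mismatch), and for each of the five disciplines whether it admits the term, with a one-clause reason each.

counts: c=1; b (bound)=1; d (bound)=1
left-to-right use order: b, c, d
typing: well-typed at (Q → P → R → P) → P → R → P
ordered: ✗, use order b, c, d needs exchange
linear: ✓, c, b, d: one use apiece
affine: ✓, none of c, b, d used more than once
relevant: ✓, every one of c, b, d appears
unrestricted: ✓, simply typable at (Q → P → R → P) → P → R → P; W, C, E all held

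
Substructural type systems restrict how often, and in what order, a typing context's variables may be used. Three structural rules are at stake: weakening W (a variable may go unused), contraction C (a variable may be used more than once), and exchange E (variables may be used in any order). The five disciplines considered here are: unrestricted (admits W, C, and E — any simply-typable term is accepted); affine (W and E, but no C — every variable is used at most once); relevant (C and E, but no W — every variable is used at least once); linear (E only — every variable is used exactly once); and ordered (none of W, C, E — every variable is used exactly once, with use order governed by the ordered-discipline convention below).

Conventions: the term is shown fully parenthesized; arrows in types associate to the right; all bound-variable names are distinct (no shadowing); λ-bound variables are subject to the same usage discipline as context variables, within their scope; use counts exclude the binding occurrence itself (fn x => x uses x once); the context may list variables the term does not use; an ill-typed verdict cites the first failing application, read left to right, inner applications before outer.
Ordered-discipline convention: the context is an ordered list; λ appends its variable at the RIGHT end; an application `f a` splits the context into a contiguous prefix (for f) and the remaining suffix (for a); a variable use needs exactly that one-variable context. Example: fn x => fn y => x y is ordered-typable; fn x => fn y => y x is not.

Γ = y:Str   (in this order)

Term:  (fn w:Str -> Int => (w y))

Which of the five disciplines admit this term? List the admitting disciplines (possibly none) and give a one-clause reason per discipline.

accepted by: linear, affine, relevant, unrestricted
use counts: y ×1; w [bound] ×1
use order (left to right): w, y
typing: well-typed — term : (Str -> Int) -> Int
ordered ✗ (needs exchange: uses follow w, y)
linear ✓ (each of y, w used exactly once)
affine ✓ (none of y, w used more than once)
relevant ✓ (every one of y, w appears)
unrestricted ✓ (type-checks ((Str -> Int) -> Int) and nothing is barred)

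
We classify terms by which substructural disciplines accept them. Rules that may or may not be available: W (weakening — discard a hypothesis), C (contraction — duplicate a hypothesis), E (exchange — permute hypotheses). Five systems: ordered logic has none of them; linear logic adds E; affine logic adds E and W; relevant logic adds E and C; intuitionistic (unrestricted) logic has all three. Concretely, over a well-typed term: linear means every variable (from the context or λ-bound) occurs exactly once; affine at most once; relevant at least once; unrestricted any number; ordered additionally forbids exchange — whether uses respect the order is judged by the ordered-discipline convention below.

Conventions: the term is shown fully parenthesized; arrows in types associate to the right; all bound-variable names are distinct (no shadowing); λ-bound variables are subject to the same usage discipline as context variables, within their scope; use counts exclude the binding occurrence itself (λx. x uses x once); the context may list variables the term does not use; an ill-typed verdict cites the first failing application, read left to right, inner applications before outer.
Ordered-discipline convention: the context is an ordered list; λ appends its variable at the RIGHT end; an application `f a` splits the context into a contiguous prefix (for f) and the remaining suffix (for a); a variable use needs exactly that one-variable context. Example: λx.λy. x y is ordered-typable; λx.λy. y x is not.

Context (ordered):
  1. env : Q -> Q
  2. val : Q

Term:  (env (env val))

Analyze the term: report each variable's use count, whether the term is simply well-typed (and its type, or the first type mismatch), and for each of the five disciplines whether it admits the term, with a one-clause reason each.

usage: env=2, val=1
left-to-right use order: env, env, val
typing: ✓ — Q
ordered ✗ (needs contraction — env ×2)
linear ✗ (needs contraction — env ×2)
affine ✗ (needs contraction — env ×2)
relevant ✓ (none of env, val goes unused)
unrestricted ✓ (type-checks (Q) and nothing is barred)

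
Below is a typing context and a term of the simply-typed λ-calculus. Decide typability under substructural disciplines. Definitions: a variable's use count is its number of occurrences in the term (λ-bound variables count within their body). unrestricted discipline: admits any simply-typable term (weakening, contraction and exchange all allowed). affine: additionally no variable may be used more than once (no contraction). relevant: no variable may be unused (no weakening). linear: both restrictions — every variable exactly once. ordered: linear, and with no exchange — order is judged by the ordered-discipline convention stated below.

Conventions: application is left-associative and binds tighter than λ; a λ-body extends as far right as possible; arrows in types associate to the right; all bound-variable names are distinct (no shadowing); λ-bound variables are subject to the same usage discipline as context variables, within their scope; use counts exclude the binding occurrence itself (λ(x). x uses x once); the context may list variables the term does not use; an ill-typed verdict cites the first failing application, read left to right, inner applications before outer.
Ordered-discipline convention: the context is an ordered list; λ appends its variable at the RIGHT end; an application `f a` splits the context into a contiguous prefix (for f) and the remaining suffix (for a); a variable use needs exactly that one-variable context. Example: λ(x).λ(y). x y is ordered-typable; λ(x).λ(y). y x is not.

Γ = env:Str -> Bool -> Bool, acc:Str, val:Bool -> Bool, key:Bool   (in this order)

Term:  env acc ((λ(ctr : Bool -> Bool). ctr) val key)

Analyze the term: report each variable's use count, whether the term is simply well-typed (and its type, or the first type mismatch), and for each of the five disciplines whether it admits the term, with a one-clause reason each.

usage: env: 1×; acc: 1×; val: 1×; key: 1×; ctr (bound): 1×
order of uses: env, acc, ctr, val, key
typing: ✓ — Bool
ordered: ✓, env, acc, val, key, ctr: once each, no exchange needed
linear: ✓, env, acc, val, key, ctr: one use apiece
affine: ✓, no duplicate uses among env, acc, val, key, ctr
relevant: ✓, at least one use each (env, acc, val, key, ctr)
unrestricted: ✓, well-typed at Bool; no restrictions here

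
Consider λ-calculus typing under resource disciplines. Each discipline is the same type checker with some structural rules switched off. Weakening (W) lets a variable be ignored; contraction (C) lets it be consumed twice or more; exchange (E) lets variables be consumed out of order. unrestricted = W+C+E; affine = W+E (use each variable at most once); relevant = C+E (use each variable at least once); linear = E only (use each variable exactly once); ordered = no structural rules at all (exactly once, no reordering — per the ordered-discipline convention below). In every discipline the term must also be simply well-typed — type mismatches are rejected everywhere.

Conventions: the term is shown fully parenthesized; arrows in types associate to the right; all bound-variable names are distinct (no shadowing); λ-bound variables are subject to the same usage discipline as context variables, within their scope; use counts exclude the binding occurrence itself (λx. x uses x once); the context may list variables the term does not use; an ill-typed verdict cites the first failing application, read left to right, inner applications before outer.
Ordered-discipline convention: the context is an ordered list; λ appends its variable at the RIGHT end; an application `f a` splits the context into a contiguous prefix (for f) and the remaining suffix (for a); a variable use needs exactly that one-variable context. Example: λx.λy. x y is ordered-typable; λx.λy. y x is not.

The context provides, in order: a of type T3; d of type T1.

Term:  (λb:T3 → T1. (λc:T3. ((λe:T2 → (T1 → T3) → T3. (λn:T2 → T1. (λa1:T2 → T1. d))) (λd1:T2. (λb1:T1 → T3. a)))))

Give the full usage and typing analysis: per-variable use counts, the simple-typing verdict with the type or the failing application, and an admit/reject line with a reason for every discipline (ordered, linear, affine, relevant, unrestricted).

variable uses: a ×1; d ×1; b [bound] ×0; c [bound] ×0; e [bound] ×0; n [bound] ×0; a1 [bound] ×0; d1 [bound] ×0; b1 [bound] ×0
uses in reading order: d, a
typing: ✓ — (T3 → T1) → T3 → (T2 → T1) → (T2 → T1) → T1
ordered ✗ (b, c, e, n, a1, d1, b1 never used (weakening))
linear ✗ (b, c, e, n, a1, d1, b1 never used (weakening))
affine ✓ (at most one use each (a, d, b, c, e, n, a1, d1, b1))
relevant ✗ (b, c, e, n, a1, d1, b1 never used (weakening))
unrestricted ✓ (typability at (T3 → T1) → T3 → (T2 → T1) → (T2 → T1) → T1 is all that's needed)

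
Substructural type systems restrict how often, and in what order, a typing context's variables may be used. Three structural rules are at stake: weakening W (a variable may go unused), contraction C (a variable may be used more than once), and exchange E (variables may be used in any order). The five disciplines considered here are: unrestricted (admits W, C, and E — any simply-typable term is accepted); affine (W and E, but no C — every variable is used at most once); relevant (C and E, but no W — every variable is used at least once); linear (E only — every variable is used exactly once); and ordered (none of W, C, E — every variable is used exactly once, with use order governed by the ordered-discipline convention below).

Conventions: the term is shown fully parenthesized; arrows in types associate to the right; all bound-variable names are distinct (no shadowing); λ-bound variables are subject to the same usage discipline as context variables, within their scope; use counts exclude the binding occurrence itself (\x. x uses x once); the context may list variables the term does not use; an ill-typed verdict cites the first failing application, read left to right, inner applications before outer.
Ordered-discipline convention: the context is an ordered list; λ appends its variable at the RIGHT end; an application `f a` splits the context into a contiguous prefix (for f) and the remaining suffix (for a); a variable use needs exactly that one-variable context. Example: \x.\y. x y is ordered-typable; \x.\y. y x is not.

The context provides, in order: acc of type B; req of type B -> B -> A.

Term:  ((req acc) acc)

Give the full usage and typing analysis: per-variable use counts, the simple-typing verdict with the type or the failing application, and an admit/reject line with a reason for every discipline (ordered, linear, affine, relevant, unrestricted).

use counts: acc ×2, req ×1
left-to-right use order: req, acc, acc
typing: well-typed at A
ordered: ✗ — uses contraction: acc ×2
linear: ✗ — uses contraction: acc ×2
affine: ✗ — uses contraction: acc ×2
relevant: ✓ — acc, req: all used, weakening unneeded
unrestricted: ✓ — simply typable at A; W, C, E all held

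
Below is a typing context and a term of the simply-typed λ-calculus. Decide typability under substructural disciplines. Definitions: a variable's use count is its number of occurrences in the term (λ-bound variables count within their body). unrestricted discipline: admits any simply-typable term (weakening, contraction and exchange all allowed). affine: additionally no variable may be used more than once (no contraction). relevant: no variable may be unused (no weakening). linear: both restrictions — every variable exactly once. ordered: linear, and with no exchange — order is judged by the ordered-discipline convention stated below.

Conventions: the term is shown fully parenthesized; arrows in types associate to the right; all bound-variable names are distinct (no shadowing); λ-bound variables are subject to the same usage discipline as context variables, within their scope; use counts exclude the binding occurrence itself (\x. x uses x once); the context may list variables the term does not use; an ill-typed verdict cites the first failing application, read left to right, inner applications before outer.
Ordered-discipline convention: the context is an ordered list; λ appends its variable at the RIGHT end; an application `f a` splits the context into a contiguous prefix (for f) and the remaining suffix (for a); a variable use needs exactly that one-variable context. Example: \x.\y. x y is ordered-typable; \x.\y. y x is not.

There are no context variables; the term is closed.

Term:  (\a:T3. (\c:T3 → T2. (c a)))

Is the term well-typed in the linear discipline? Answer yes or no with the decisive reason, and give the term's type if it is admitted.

yes — a, c: one use apiece; term : T3 → (T3 → T2) → T2
counts: a [bound]=1, c [bound]=1
order of uses: c, a
typing: well-typed — term : T3 → (T3 → T2) → T2
across the five disciplines: ordered ✗ | linear ✓ | affine ✓ | relevant ✓ | unrestricted ✓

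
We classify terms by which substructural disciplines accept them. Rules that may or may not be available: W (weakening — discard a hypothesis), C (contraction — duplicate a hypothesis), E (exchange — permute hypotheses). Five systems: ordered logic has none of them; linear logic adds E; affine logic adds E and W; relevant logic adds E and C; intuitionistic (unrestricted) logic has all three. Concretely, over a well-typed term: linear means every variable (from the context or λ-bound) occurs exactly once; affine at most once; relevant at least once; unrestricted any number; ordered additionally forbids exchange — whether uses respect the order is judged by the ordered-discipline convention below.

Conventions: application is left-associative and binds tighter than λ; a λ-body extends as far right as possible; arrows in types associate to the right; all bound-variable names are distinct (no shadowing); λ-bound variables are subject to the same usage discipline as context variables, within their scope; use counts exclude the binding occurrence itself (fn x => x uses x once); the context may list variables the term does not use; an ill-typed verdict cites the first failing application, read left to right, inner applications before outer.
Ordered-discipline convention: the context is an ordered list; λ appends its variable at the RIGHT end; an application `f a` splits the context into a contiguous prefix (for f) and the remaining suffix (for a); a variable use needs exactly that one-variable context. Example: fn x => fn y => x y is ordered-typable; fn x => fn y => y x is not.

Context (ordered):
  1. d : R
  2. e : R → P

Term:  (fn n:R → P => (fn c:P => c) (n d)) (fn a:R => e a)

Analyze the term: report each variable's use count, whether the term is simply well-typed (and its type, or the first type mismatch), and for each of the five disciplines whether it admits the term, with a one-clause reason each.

variable uses: d: 1; e: 1; n [bound]: 1; c [bound]: 1; a [bound]: 1
left-to-right use order: c, n, d, e, a
typing: ✓ — P
ordered: ✗, no ordered split (uses run c, n, d, e, a)
linear: ✓, d, e, n, c, a: one use apiece
affine: ✓, d, e, n, c, a: no repeats, contraction unneeded
relevant: ✓, every one of d, e, n, c, a appears
unrestricted: ✓, simply typable at P; W, C, E all held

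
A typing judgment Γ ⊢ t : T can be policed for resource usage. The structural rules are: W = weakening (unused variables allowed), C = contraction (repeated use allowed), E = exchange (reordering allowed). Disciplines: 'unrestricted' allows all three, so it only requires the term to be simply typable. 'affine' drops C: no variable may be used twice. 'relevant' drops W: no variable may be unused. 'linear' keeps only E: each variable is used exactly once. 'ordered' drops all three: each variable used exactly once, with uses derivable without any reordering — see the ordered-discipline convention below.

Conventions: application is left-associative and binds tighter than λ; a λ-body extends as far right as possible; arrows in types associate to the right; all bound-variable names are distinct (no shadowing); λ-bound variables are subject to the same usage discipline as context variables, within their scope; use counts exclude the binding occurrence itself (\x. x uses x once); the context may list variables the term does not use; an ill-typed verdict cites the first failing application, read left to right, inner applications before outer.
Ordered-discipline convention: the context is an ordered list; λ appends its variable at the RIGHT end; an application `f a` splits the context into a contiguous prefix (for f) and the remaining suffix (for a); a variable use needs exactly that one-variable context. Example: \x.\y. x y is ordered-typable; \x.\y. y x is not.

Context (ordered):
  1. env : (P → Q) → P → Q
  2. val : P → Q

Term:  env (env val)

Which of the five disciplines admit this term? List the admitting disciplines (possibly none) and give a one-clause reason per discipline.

admitted by: relevant, unrestricted
counts: env ×2; val ×1
order of uses: env, env, val
typing: well-typed at P → Q
ordered: ✗, uses contraction: env ×2
linear: ✗, uses contraction: env ×2
affine: ✗, uses contraction: env ×2
relevant: ✓, none of env, val goes unused
unrestricted: ✓, simply typable at P → Q; W, C, E all held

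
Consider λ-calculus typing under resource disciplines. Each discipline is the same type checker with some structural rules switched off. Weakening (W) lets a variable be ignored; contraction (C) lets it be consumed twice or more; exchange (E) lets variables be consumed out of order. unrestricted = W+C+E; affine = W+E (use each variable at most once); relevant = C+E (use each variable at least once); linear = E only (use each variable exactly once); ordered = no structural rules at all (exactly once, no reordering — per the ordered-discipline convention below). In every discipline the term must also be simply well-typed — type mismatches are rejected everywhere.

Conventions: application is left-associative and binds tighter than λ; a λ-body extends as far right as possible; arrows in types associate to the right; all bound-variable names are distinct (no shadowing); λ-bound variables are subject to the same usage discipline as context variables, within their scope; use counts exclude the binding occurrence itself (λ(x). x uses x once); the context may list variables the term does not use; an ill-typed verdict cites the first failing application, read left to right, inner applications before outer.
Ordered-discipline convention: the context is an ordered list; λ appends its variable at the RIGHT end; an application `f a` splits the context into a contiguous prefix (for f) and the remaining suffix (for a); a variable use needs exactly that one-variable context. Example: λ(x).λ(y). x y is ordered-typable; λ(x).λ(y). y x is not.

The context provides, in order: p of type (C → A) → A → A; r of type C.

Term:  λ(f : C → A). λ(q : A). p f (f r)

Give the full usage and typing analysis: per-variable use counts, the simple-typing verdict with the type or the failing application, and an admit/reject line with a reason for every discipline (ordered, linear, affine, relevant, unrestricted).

variable uses: p: 1×, r: 1×, f (bound): 2×, q (bound): 0×
uses in reading order: p, f, f, r
typing: well-typed — term : (C → A) → A → A
ordered: ✗, repeated use of f ×2; unused: q — weakening required
linear: ✗, repeated use of f ×2; unused: q — weakening required
affine: ✗, repeated use of f ×2
relevant: ✗, unused: q — weakening required
unrestricted: ✓, simply typable at (C → A) → A → A; W, C, E all held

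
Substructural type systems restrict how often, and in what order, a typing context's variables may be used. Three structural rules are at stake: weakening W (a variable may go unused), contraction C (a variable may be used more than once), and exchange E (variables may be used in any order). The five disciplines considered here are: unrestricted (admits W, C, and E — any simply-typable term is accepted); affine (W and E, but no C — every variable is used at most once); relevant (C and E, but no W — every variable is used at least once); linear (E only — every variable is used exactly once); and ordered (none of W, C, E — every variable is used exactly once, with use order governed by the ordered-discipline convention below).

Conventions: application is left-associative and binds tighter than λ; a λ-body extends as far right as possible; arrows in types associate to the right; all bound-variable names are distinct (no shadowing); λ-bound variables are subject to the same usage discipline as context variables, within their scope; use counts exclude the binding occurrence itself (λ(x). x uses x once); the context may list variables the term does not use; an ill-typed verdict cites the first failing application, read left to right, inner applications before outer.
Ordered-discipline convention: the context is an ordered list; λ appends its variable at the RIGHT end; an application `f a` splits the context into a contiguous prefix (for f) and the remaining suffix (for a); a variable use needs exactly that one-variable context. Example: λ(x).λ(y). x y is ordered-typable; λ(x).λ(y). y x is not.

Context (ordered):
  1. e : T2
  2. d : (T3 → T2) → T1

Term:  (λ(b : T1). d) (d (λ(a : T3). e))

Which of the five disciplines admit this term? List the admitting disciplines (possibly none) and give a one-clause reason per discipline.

admitting disciplines: unrestricted
usage: e: 1×; d: 2×; b (bound): 0×; a (bound): 0×
order of uses: d, d, e
typing: well-typed at (T3 → T2) → T1
ordered: ✗ — repeated use of d ×2; unused: b, a — weakening required
linear: ✗ — repeated use of d ×2; unused: b, a — weakening required
affine: ✗ — repeated use of d ×2
relevant: ✗ — unused: b, a — weakening required
unrestricted: ✓ — typability at (T3 → T2) → T1 is all that's needed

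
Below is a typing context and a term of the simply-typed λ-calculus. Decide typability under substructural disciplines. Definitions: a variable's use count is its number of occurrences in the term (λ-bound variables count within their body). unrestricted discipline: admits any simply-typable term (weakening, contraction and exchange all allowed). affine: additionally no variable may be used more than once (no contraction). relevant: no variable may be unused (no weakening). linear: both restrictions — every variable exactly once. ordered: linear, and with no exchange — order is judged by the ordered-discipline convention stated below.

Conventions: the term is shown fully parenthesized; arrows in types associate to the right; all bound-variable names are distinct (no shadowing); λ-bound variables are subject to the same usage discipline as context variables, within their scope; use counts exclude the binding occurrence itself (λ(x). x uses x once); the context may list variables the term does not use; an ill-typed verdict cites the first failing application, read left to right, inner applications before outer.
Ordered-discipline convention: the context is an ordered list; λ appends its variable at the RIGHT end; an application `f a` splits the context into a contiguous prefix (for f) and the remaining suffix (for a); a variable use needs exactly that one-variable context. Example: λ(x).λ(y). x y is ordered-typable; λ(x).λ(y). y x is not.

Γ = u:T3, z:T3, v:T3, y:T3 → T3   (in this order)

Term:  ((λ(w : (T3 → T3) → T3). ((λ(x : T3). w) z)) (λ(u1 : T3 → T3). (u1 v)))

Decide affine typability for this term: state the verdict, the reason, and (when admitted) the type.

yes — none of u, z, v, y, w, x, u1 used more than once; term : (T3 → T3) → T3
variable uses: u: 0, z: 1, v: 1, y: 0, w [bound]: 1, x [bound]: 0, u1 [bound]: 1
order of uses: w, z, u1, v
typing: well-typed — term : (T3 → T3) → T3
all disciplines: ordered ✗; linear ✗; affine ✓; relevant ✗; unrestricted ✓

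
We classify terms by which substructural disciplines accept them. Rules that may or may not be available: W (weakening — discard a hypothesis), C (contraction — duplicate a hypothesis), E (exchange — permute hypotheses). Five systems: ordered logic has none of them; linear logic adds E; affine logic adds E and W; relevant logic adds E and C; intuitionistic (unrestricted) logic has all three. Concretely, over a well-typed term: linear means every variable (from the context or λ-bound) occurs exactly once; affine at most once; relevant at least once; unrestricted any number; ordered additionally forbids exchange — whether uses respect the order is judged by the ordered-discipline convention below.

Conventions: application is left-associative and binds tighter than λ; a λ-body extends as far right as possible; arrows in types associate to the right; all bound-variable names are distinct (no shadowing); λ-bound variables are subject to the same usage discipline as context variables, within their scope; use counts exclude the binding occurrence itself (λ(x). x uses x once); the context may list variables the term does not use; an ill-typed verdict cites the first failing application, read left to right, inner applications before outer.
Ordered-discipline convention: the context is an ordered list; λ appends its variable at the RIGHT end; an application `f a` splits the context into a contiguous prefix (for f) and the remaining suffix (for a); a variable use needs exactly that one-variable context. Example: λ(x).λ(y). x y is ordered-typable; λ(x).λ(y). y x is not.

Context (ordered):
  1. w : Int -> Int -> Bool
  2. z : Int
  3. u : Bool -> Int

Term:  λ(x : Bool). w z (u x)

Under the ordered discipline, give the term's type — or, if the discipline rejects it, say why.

term : Bool -> Bool
counts: w ×1; z ×1; u ×1; x (λ-bound) ×1
order of uses: w, z, u, x
typing: well-typed — term : Bool -> Bool
summary: ordered ✓, linear ✓, affine ✓, relevant ✓, unrestricted ✓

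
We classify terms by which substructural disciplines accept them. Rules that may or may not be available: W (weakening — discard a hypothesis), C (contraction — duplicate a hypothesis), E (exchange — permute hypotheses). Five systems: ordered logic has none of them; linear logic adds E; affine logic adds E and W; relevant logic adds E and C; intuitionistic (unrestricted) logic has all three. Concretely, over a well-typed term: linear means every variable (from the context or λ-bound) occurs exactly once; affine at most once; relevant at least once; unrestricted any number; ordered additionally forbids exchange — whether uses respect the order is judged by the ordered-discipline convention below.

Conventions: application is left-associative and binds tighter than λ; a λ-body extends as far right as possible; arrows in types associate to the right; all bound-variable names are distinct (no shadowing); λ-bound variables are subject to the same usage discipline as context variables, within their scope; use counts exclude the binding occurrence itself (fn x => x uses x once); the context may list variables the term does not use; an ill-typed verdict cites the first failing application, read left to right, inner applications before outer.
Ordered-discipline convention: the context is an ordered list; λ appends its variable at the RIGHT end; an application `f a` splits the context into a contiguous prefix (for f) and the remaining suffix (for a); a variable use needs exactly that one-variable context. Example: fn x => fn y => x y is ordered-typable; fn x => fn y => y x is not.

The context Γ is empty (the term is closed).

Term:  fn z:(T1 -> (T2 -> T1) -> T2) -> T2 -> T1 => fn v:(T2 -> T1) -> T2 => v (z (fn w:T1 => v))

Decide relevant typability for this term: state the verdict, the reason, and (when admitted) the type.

no — unused: w — weakening required
usage: z (λ-bound)=1, v (λ-bound)=2, w (λ-bound)=0
left-to-right use order: v, z, v
typing: well-typed — term : ((T1 -> (T2 -> T1) -> T2) -> T2 -> T1) -> ((T2 -> T1) -> T2) -> T2
summary: ordered ✗ | linear ✗ | affine ✗ | relevant ✗ | unrestricted ✓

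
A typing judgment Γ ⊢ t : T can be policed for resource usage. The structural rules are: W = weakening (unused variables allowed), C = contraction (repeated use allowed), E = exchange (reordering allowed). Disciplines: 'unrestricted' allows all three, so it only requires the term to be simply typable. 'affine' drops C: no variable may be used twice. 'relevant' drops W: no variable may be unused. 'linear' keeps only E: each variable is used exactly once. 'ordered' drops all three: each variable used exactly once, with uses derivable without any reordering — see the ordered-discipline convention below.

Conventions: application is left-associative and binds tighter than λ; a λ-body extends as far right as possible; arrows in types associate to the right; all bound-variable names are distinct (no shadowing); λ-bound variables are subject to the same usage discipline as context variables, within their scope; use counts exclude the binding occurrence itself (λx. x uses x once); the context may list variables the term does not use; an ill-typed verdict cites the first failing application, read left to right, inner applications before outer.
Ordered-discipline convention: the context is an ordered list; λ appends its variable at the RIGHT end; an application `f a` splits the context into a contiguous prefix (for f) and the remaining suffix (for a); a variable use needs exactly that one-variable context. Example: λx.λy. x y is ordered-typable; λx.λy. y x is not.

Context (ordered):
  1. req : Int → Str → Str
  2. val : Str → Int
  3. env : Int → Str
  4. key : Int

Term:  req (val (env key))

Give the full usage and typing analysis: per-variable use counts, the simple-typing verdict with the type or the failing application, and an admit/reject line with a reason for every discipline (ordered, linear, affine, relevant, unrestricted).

usage: req: 1, val: 1, env: 1, key: 1
use order (left to right): req, val, env, key
typing: ✓ — Str → Str
ordered ✓ (single-use (req, val, env, key), ordered derivation ok)
linear ✓ (each of req, val, env, key used exactly once)
affine ✓ (none of req, val, env, key used more than once)
relevant ✓ (req, val, env, key: all used, weakening unneeded)
unrestricted ✓ (type-checks (Str → Str) and nothing is barred)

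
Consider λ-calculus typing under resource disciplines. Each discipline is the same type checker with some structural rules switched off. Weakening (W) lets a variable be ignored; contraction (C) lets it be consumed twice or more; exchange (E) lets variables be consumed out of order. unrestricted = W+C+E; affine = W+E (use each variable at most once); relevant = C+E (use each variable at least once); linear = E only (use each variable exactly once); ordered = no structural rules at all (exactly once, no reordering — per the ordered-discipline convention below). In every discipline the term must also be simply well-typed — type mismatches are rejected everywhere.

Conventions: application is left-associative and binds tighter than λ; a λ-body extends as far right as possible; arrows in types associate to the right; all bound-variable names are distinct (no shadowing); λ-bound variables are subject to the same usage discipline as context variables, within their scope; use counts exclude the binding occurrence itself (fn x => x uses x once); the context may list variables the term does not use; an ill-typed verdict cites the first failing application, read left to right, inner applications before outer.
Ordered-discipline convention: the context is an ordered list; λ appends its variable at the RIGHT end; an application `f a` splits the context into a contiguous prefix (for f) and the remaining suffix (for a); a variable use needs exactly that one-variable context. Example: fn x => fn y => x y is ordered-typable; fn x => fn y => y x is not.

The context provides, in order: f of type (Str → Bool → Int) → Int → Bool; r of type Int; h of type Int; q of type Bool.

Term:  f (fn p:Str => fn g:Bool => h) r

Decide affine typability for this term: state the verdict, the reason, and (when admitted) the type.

yes — none of f, r, h, q, p, g used more than once; term : Bool
use counts: f=1, r=1, h=1, q=0, p [bound]=0, g [bound]=0
use order (left to right): f, h, r
typing: the term checks, with type Bool
per-discipline verdicts: ordered ✗ | linear ✗ | affine ✓ | relevant ✗ | unrestricted ✓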